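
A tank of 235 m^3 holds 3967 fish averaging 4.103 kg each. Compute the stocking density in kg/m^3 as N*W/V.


Total biomass = 3967 fish * 4.103 kg = 16276.601 kg
Density = total biomass / volume = 16276.601 / 235 = 69.2621 kg/m^3

69.2621 kg/m^3


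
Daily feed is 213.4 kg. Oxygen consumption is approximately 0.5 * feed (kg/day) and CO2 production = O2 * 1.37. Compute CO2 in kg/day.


O2 = 213.4 * 0.5 = 106.7
CO2 = 106.7 * 1.37 = 146.179

146.179 kg/day


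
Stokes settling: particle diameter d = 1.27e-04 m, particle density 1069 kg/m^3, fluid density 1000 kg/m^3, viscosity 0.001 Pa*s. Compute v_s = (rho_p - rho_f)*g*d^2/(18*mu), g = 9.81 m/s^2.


Density difference: rho_p - rho_f = 1069 - 1000 = 69 kg/m^3
d^2 = (1.27e-04)^2 = 1.6129e-08 m^2
Numerator = (rho_p - rho_f) * g * d^2 = 69 * 9.81 * 1.6129e-08 = 1.0917559e-05
Denominator = 18 * mu = 18 * 0.001 = 0.018
v_s = 1.0917559e-05 / 0.018 = 6.06531e-04 m/s
Check: Re = rho_f * v_s * d / mu = 1000 * 6.06531e-04 * 1.27e-04 / 0.001 = 0.077 < 1, so Stokes' law applies.

6.06531e-04 m/s


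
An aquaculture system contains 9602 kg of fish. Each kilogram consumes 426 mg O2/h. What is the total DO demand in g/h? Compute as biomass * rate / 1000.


Total O2 consumption (mg/h) = 9602 kg * 426 mg/(kg*h) = 4090452 mg/h
Convert to g/h: 4090452 / 1000 = 4090.452 g/h

4090.452 g/h


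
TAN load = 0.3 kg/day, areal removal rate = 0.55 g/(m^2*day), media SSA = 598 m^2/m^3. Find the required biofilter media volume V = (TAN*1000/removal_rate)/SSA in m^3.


A = 0.3*1000 / 0.55 = 545.45455 m^2
V = 545.45455 / 598 = 0.912131

0.912131 m^3


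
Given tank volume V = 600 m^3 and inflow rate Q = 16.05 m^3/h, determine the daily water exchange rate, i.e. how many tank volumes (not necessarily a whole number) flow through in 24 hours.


Daily flow volume = 16.05 m^3/h * 24 h = 385.2 m^3/day
Exchanges = daily flow / tank volume = 385.2 / 600 = 0.642 exchanges/day

0.642 exchanges/day


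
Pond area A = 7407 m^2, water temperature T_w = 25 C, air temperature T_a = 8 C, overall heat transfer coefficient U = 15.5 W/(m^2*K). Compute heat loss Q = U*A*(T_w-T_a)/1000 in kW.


Temperature difference dT = 25 - 8 = 17 K
Heat loss (W) = U * A * dT = 15.5 * 7407 * 17 = 1951744.5 W
Convert to kW: 1951744.5 / 1000 = 1951.7445 kW

1951.7445 kW


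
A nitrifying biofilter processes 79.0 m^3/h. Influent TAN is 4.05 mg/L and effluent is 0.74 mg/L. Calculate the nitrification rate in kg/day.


Concentration drop: TAN_in - TAN_out = 4.05 - 0.74 = 3.31 mg/L
Hourly TAN removed = Q * dTAN = 79.0 m^3/h * 3.31 mg/L = 261.49 g/h  (m^3/h * mg/L = g/h)
Daily TAN removed = 261.49 * 24 = 6275.76 g/day
Convert to kg/day: 6275.76 / 1000 = 6.27576 kg/day

6.27576 kg/day


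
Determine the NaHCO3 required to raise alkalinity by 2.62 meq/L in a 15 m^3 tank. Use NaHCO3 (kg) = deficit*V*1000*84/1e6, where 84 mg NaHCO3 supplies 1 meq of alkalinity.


Tank volume in L = 15 m^3 * 1000 = 15000 L
Total meq required = 2.62 meq/L * 15000 L = 39300 meq
NaHCO3 mass = 39300 meq * 84 mg/meq / 1e6 = 3.3012 kg

3.3012 kg


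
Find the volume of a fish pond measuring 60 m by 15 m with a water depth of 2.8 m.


Base area = L * W = 60 * 15 = 900 m^2
Volume = area * depth = 900 * 2.8 = 2520 m^3

2520 m^3


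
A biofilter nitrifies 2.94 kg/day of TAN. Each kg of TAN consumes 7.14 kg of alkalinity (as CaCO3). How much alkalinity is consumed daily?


Alkalinity factor: 7.14 kg CaCO3 consumed per kg TAN nitrified
alk = 2.94 kg TAN * 7.14 = 20.9916 kg CaCO3/day

20.9916 kg CaCO3/day


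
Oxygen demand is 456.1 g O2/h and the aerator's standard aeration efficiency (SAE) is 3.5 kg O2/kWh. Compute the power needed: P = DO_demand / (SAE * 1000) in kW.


SAE in g O2/kWh = 3.5 * 1000 = 3500 g/kWh
P = DO_demand / SAE_g = 456.1 / 3500 = 0.130314 kW

0.130314 kW


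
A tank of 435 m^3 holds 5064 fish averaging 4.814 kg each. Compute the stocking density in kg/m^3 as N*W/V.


Total biomass = 5064 fish * 4.814 kg = 24378.096 kg
Density = total biomass / volume = 24378.096 / 435 = 56.0416 kg/m^3

56.0416 kg/m^3


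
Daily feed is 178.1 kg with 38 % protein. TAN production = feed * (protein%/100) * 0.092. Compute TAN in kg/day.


Protein in feed = 178.1 * 38/100 = 67.678 kg/day
TAN = protein * 0.092 = 67.678 * 0.092 = 6.226376 kg/day

6.226376 kg/day


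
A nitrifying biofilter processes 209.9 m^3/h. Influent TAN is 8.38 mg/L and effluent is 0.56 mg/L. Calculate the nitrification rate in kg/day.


Concentration drop: TAN_in - TAN_out = 8.38 - 0.56 = 7.82 mg/L
Hourly TAN removed = Q * dTAN = 209.9 m^3/h * 7.82 mg/L = 1641.418 g/h  (m^3/h * mg/L = g/h)
Daily TAN removed = 1641.418 * 24 = 39394.032 g/day
Convert to kg/day: 39394.032 / 1000 = 39.394032 kg/day

39.394032 kg/day


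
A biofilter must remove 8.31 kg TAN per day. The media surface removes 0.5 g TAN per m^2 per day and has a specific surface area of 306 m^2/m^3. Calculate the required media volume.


A = 8.31*1000 / 0.5 = 16620 m^2
V = 16620 / 306 = 54.3137

54.3137 m^3


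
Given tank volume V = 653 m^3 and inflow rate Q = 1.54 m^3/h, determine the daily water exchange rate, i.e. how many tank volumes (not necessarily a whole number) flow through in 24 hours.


Daily flow volume = 1.54 m^3/h * 24 h = 36.96 m^3/day
Exchanges = daily flow / tank volume = 36.96 / 653 = 0.0566003 exchanges/day

0.0566003 exchanges/day


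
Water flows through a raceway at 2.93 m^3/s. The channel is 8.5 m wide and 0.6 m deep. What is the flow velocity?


Cross-sectional area = W * d = 8.5 * 0.6 = 5.1 m^2
Velocity = Q / A = 2.93 / 5.1 = 0.57451 m/s

0.57451 m/s


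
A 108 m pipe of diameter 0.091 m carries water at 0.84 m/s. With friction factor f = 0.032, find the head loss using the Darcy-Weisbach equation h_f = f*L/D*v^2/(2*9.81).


v^2 = 0.84^2 = 0.7056 m^2/s^2
L/D = 108/0.091 = 1186.8132
h_f = f*(L/D)*v^2/(2g) = 0.032 * 1186.8132 * 0.7056 / 19.62 = 1.36582 m

1.36582 m


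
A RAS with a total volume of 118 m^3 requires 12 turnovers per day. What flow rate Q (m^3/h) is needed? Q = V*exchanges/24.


Daily recirculation volume = 118 m^3 * 12 = 1416 m^3/day
Flow rate Q = daily volume / 24 h = 1416 / 24 = 59 m^3/h

59 m^3/h


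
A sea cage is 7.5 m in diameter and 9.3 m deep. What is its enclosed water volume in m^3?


r = d/2 = 7.5/2 = 3.75 m
Base area = pi*r^2 = pi*3.75^2 = 44.178647 m^2
Volume = 44.178647 * 9.3 = 410.861 m^3

410.861 m^3


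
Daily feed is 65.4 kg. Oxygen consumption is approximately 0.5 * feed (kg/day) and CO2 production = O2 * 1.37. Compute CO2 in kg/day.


O2 = 65.4 * 0.5 = 32.7
CO2 = 32.7 * 1.37 = 44.799

44.799 kg/day


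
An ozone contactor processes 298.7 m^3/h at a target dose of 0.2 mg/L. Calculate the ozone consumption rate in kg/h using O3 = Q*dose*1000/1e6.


O3 demand (mg/h) = Q * dose * 1000 = 298.7 * 0.2 * 1000 = 59740 mg/h
Convert mg to kg: 59740 / 1e6 = 0.05974 kg/h

0.05974 kg/h


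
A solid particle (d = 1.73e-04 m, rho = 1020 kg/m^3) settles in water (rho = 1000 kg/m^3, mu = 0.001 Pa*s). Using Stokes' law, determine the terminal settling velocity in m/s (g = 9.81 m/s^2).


Density difference: rho_p - rho_f = 1020 - 1000 = 20 kg/m^3
d^2 = (1.73e-04)^2 = 2.9929e-08 m^2
Numerator = (rho_p - rho_f) * g * d^2 = 20 * 9.81 * 2.9929e-08 = 5.8720698e-06
Denominator = 18 * mu = 18 * 0.001 = 0.018
v_s = 5.8720698e-06 / 0.018 = 3.26226e-04 m/s
Check: Re = rho_f * v_s * d / mu = 1000 * 3.26226e-04 * 1.73e-04 / 0.001 = 0.0564 < 1, so Stokes' law applies.

3.26226e-04 m/s


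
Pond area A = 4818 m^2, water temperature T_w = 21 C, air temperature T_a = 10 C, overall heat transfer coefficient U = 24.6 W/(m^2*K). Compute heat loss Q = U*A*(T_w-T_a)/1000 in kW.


Temperature difference dT = 21 - 10 = 11 K
Heat loss (W) = U * A * dT = 24.6 * 4818 * 11 = 1303750.8 W
Convert to kW: 1303750.8 / 1000 = 1303.7508 kW

1303.7508 kW


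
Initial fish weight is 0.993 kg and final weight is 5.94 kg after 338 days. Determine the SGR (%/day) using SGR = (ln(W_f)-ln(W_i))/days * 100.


ln(W_f) = ln(5.94) = 1.7817091
ln(W_i) = ln(0.993) = -0.0070246149
ln(W_f) - ln(W_i) = 1.7817091 - -0.0070246149 = 1.7887337
SGR = 1.7887337 / 338 * 100 = 0.529211 %/day

0.529211 %/day


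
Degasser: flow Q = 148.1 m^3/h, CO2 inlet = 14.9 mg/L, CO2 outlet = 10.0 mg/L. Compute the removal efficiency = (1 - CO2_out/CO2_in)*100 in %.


CO2_out / CO2_in = 10.0 / 14.9 = 0.67114094
Fraction remaining = 0.67114094
efficiency = (1 - 0.67114094) * 100 = 32.8859 %

32.8859 %


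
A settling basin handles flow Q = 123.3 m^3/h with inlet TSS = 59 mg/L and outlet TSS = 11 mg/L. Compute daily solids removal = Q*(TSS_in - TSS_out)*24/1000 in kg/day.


Concentration drop: TSS_in - TSS_out = 59 - 11 = 48 mg/L
Hourly solids removed = Q * dTSS = 123.3 m^3/h * 48 mg/L = 5918.4 g/h  (m^3/h * mg/L = g/h)
Daily solids removed = 5918.4 * 24 = 142041.6 g/day
Convert g to kg: 142041.6 / 1000 = 142.0416 kg/day

142.0416 kg/day


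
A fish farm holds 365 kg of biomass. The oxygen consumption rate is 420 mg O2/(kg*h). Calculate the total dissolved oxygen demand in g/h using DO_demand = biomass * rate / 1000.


Total O2 consumption (mg/h) = 365 kg * 420 mg/(kg*h) = 153300 mg/h
Convert to g/h: 153300 / 1000 = 153.3 g/h

153.3 g/h


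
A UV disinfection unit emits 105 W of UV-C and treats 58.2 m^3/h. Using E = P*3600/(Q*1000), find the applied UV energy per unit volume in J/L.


Energy delivered per hour = 105 W * 3600 s = 378000 J/h
Volume treated per hour = 58.2 m^3/h * 1000 = 58200 L/h
dose = 378000 / 58200 = 6.49485 J/L

6.49485 J/L


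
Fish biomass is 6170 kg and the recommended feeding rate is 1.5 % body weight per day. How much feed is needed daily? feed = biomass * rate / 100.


Feeding rate fraction = 1.5% / 100 = 0.015
Daily feed = 6170 kg * 0.015 = 92.55 kg/day

92.55 kg/day


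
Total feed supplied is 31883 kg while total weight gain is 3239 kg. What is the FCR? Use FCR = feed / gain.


FCR = feed consumed / weight gained
FCR = 31883 kg / 3239 kg = 9.84347

9.84347


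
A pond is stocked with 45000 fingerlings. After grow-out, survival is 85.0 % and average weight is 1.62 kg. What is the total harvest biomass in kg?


Survivors = 45000 * 85.0/100 = 38250 fish
Harvest biomass = survivors * W_f = 38250 * 1.62 = 61965 kg

61965 kg


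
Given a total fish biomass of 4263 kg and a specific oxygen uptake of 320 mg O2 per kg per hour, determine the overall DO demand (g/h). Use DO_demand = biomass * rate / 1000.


Total O2 consumption (mg/h) = 4263 kg * 320 mg/(kg*h) = 1364160 mg/h
Convert to g/h: 1364160 / 1000 = 1364.16 g/h

1364.16 g/h


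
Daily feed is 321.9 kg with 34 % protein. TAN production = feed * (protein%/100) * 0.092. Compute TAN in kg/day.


Protein in feed = 321.9 * 34/100 = 109.446 kg/day
TAN = protein * 0.092 = 109.446 * 0.092 = 10.069032 kg/day

10.069032 kg/day


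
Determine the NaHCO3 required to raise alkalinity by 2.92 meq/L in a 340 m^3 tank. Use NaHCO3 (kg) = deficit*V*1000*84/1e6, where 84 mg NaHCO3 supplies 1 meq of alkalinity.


Tank volume in L = 340 m^3 * 1000 = 340000 L
Total meq required = 2.92 meq/L * 340000 L = 992800 meq
NaHCO3 mass = 992800 meq * 84 mg/meq / 1e6 = 83.3952 kg

83.3952 kg


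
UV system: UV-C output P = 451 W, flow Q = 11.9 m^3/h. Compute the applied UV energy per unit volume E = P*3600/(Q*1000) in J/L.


Energy delivered per hour = 451 W * 3600 s = 1623600 J/h
Volume treated per hour = 11.9 m^3/h * 1000 = 11900 L/h
dose = 1623600 / 11900 = 136.437 J/L

136.437 J/L


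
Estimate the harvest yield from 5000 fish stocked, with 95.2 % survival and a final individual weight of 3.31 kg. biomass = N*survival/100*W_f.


Survivors = 5000 * 95.2/100 = 4760 fish
Harvest biomass = survivors * W_f = 4760 * 3.31 = 15755.6 kg

15755.6 kg


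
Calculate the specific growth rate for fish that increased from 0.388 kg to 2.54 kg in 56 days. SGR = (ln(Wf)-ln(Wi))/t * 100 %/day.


ln(W_f) = ln(2.54) = 0.93216408
ln(W_i) = ln(0.388) = -0.94674994
ln(W_f) - ln(W_i) = 0.93216408 - -0.94674994 = 1.878914
SGR = 1.878914 / 56 * 100 = 3.3552 %/day

3.3552 %/day


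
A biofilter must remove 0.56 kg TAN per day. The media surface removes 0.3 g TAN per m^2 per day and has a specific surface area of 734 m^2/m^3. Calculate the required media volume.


A = 0.56*1000 / 0.3 = 1866.6667 m^2
V = 1866.6667 / 734 = 2.54314

2.54314 m^3


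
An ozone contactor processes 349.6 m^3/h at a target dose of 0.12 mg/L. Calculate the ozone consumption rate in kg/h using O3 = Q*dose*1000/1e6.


O3 demand (mg/h) = Q * dose * 1000 = 349.6 * 0.12 * 1000 = 41952 mg/h
Convert mg to kg: 41952 / 1e6 = 0.041952 kg/h

0.041952 kg/h


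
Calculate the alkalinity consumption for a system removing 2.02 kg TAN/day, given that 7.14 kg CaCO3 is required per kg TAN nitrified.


Alkalinity factor: 7.14 kg CaCO3 consumed per kg TAN nitrified
alk = 2.02 kg TAN * 7.14 = 14.4228 kg CaCO3/day

14.4228 kg CaCO3/day


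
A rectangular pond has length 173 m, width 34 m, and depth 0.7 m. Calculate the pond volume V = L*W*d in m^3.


Base area = L * W = 173 * 34 = 5882 m^2
Volume = area * depth = 5882 * 0.7 = 4117.4 m^3

4117.4 m^3


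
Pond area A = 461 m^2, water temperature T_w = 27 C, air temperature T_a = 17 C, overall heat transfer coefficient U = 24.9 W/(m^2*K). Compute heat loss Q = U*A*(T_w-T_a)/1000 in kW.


Temperature difference dT = 27 - 17 = 10 K
Heat loss (W) = U * A * dT = 24.9 * 461 * 10 = 114789 W
Convert to kW: 114789 / 1000 = 114.789 kW

114.789 kW


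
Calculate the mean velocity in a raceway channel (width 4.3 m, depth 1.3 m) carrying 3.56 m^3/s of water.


Cross-sectional area = W * d = 4.3 * 1.3 = 5.59 m^2
Velocity = Q / A = 3.56 / 5.59 = 0.636852 m/s

0.636852 m/s


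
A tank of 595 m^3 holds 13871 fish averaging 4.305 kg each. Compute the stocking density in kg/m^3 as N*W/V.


Total biomass = 13871 fish * 4.305 kg = 59714.655 kg
Density = total biomass / volume = 59714.655 / 595 = 100.361 kg/m^3

100.361 kg/m^3


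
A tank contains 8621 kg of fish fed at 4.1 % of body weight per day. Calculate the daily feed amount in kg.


Feeding rate fraction = 4.1% / 100 = 0.041
Daily feed = 8621 kg * 0.041 = 353.461 kg/day

353.461 kg/day


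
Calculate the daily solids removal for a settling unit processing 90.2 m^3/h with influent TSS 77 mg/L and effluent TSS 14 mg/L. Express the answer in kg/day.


Concentration drop: TSS_in - TSS_out = 77 - 14 = 63 mg/L
Hourly solids removed = Q * dTSS = 90.2 m^3/h * 63 mg/L = 5682.6 g/h  (m^3/h * mg/L = g/h)
Daily solids removed = 5682.6 * 24 = 136382.4 g/day
Convert g to kg: 136382.4 / 1000 = 136.3824 kg/day

136.3824 kg/day


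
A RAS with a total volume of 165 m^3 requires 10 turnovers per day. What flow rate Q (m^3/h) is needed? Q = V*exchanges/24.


Daily recirculation volume = 165 m^3 * 10 = 1650 m^3/day
Flow rate Q = daily volume / 24 h = 1650 / 24 = 68.75 m^3/h

68.75 m^3/h


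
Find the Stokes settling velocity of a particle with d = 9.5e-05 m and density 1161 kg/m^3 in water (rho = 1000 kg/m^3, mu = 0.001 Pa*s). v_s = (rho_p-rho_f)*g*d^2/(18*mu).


Density difference: rho_p - rho_f = 1161 - 1000 = 161 kg/m^3
d^2 = (9.5e-05)^2 = 9.025e-09 m^2
Numerator = (rho_p - rho_f) * g * d^2 = 161 * 9.81 * 9.025e-09 = 1.4254175e-05
Denominator = 18 * mu = 18 * 0.001 = 0.018
v_s = 1.4254175e-05 / 0.018 = 7.91899e-04 m/s
Check: Re = rho_f * v_s * d / mu = 1000 * 7.91899e-04 * 9.5e-05 / 0.001 = 0.0752 < 1, so Stokes' law applies.

7.91899e-04 m/s


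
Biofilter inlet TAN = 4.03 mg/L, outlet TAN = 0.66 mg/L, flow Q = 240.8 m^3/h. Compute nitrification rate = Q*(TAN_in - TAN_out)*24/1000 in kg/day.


Concentration drop: TAN_in - TAN_out = 4.03 - 0.66 = 3.37 mg/L
Hourly TAN removed = Q * dTAN = 240.8 m^3/h * 3.37 mg/L = 811.496 g/h  (m^3/h * mg/L = g/h)
Daily TAN removed = 811.496 * 24 = 19475.904 g/day
Convert to kg/day: 19475.904 / 1000 = 19.475904 kg/day

19.475904 kg/day


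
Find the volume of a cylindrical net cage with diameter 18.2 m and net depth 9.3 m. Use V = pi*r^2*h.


r = d/2 = 18.2/2 = 9.1 m
Base area = pi*r^2 = pi*9.1^2 = 260.15529 m^2
Volume = 260.15529 * 9.3 = 2419.44 m^3

2419.44 m^3


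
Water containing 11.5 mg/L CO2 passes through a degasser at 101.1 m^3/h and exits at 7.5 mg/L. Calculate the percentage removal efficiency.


CO2_out / CO2_in = 7.5 / 11.5 = 0.65217391
Fraction remaining = 0.65217391
efficiency = (1 - 0.65217391) * 100 = 34.7826 %

34.7826 %


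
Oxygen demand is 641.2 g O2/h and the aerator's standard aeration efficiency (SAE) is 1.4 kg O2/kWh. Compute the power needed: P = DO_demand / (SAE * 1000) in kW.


SAE in g O2/kWh = 1.4 * 1000 = 1400 g/kWh
P = DO_demand / SAE_g = 641.2 / 1400 = 0.458 kW

0.458 kW


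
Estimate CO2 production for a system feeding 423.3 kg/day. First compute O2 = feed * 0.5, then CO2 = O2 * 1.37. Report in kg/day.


O2 = 423.3 * 0.5 = 211.65
CO2 = 211.65 * 1.37 = 289.9605

289.9605 kg/day


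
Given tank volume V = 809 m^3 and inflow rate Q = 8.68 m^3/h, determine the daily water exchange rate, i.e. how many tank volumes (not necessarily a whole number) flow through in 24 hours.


Daily flow volume = 8.68 m^3/h * 24 h = 208.32 m^3/day
Exchanges = daily flow / tank volume = 208.32 / 809 = 0.257503 exchanges/day

0.257503 exchanges/day


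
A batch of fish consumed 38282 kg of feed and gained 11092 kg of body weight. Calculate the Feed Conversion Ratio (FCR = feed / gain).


FCR = feed consumed / weight gained
FCR = 38282 kg / 11092 kg = 3.45132

3.45132


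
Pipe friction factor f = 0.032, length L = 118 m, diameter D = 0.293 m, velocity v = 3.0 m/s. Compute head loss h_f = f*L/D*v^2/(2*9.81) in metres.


v^2 = 3.0^2 = 9 m^2/s^2
L/D = 118/0.293 = 402.73038
h_f = f*(L/D)*v^2/(2g) = 0.032 * 402.73038 * 9 / 19.62 = 5.91164 m

5.91164 m


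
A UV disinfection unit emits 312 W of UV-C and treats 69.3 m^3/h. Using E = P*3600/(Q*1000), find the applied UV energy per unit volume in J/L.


Energy delivered per hour = 312 W * 3600 s = 1123200 J/h
Volume treated per hour = 69.3 m^3/h * 1000 = 69300 L/h
dose = 1123200 / 69300 = 16.2078 J/L

16.2078 J/L


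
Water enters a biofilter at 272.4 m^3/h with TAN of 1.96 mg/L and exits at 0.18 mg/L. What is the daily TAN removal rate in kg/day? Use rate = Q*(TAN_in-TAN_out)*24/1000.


Concentration drop: TAN_in - TAN_out = 1.96 - 0.18 = 1.78 mg/L
Hourly TAN removed = Q * dTAN = 272.4 m^3/h * 1.78 mg/L = 484.872 g/h  (m^3/h * mg/L = g/h)
Daily TAN removed = 484.872 * 24 = 11636.928 g/day
Convert to kg/day: 11636.928 / 1000 = 11.636928 kg/day

11.636928 kg/day


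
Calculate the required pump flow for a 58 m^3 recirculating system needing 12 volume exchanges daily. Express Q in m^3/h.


Daily recirculation volume = 58 m^3 * 12 = 696 m^3/day
Flow rate Q = daily volume / 24 h = 696 / 24 = 29 m^3/h

29 m^3/h


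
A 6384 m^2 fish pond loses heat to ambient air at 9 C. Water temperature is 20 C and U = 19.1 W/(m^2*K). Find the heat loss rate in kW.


Temperature difference dT = 20 - 9 = 11 K
Heat loss (W) = U * A * dT = 19.1 * 6384 * 11 = 1341278.4 W
Convert to kW: 1341278.4 / 1000 = 1341.2784 kW

1341.2784 kW


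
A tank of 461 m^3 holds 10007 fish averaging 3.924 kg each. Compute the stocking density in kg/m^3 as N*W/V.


Total biomass = 10007 fish * 3.924 kg = 39267.468 kg
Density = total biomass / volume = 39267.468 / 461 = 85.1789 kg/m^3

85.1789 kg/m^3


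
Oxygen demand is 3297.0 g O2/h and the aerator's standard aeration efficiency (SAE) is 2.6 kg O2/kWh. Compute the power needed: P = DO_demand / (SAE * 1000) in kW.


SAE in g O2/kWh = 2.6 * 1000 = 2600 g/kWh
P = DO_demand / SAE_g = 3297.0 / 2600 = 1.26808 kW

1.26808 kW


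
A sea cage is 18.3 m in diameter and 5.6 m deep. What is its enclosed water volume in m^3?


r = d/2 = 18.3/2 = 9.15 m
Base area = pi*r^2 = pi*9.15^2 = 263.02199 m^2
Volume = 263.02199 * 5.6 = 1472.92 m^3

1472.92 m^3


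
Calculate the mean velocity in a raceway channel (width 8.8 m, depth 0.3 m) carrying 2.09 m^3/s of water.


Cross-sectional area = W * d = 8.8 * 0.3 = 2.64 m^2
Velocity = Q / A = 2.09 / 2.64 = 0.791667 m/s

0.791667 m/s


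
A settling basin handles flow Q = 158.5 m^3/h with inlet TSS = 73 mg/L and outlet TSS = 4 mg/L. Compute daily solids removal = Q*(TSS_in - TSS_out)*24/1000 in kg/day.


Concentration drop: TSS_in - TSS_out = 73 - 4 = 69 mg/L
Hourly solids removed = Q * dTSS = 158.5 m^3/h * 69 mg/L = 10936.5 g/h  (m^3/h * mg/L = g/h)
Daily solids removed = 10936.5 * 24 = 262476 g/day
Convert g to kg: 262476 / 1000 = 262.476 kg/day

262.476 kg/day


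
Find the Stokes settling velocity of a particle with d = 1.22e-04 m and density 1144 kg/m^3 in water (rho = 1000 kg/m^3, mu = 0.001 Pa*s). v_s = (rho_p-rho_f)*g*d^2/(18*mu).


Density difference: rho_p - rho_f = 1144 - 1000 = 144 kg/m^3
d^2 = (1.22e-04)^2 = 1.4884e-08 m^2
Numerator = (rho_p - rho_f) * g * d^2 = 144 * 9.81 * 1.4884e-08 = 2.1025734e-05
Denominator = 18 * mu = 18 * 0.001 = 0.018
v_s = 2.1025734e-05 / 0.018 = 0.0011681 m/s
Check: Re = rho_f * v_s * d / mu = 1000 * 0.0011681 * 1.22e-04 / 0.001 = 0.143 < 1, so Stokes' law applies.

0.0011681 m/s


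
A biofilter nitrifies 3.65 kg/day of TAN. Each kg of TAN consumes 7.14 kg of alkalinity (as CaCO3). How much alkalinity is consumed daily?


Alkalinity factor: 7.14 kg CaCO3 consumed per kg TAN nitrified
alk = 3.65 kg TAN * 7.14 = 26.061 kg CaCO3/day

26.061 kg CaCO3/day


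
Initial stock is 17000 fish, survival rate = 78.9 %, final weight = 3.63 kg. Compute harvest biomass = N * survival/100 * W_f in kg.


Survivors = 17000 * 78.9/100 = 13413 fish
Harvest biomass = survivors * W_f = 13413 * 3.63 = 48689.19 kg

48689.19 kg


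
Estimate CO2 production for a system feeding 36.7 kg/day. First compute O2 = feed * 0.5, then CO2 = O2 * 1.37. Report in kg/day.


O2 = 36.7 * 0.5 = 18.35
CO2 = 18.35 * 1.37 = 25.1395

25.1395 kg/day


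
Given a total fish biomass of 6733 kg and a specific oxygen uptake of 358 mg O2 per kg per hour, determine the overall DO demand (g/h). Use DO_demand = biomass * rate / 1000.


Total O2 consumption (mg/h) = 6733 kg * 358 mg/(kg*h) = 2410414 mg/h
Convert to g/h: 2410414 / 1000 = 2410.414 g/h

2410.414 g/h


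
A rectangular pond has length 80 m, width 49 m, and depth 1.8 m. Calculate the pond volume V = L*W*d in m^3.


Base area = L * W = 80 * 49 = 3920 m^2
Volume = area * depth = 3920 * 1.8 = 7056 m^3

7056 m^3


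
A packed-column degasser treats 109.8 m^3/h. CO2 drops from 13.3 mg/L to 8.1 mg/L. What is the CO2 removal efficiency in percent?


CO2_out / CO2_in = 8.1 / 13.3 = 0.60902256
Fraction remaining = 0.60902256
efficiency = (1 - 0.60902256) * 100 = 39.0977 %

39.0977 %


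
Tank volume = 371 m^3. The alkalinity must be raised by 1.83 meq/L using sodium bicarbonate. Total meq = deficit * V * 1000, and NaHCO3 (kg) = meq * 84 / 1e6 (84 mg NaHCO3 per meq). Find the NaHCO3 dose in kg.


Tank volume in L = 371 m^3 * 1000 = 371000 L
Total meq required = 1.83 meq/L * 371000 L = 678930 meq
NaHCO3 mass = 678930 meq * 84 mg/meq / 1e6 = 57.0301 kg

57.0301 kg


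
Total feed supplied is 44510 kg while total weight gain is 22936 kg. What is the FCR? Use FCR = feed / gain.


FCR = feed consumed / weight gained
FCR = 44510 kg / 22936 kg = 1.94062

1.94062


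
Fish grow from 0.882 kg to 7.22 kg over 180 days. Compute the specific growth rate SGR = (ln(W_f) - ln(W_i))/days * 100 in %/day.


ln(W_f) = ln(7.22) = 1.976855
ln(W_i) = ln(0.882) = -0.12556322
ln(W_f) - ln(W_i) = 1.976855 - -0.12556322 = 2.1024182
SGR = 2.1024182 / 180 * 100 = 1.16801 %/day

1.16801 %/day


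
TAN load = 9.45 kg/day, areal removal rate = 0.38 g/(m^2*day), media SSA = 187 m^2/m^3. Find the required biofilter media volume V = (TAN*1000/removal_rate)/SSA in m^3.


A = 9.45*1000 / 0.38 = 24868.421 m^2
V = 24868.421 / 187 = 132.986

132.986 m^3


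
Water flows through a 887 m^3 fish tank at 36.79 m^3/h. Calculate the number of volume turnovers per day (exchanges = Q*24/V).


Daily flow volume = 36.79 m^3/h * 24 h = 882.96 m^3/day
Exchanges = daily flow / tank volume = 882.96 / 887 = 0.995445 exchanges/day

0.995445 exchanges/day


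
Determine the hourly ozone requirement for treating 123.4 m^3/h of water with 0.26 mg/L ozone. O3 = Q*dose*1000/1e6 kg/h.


O3 demand (mg/h) = Q * dose * 1000 = 123.4 * 0.26 * 1000 = 32084 mg/h
Convert mg to kg: 32084 / 1e6 = 0.032084 kg/h

0.032084 kg/h


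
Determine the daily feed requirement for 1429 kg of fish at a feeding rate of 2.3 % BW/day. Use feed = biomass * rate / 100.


Feeding rate fraction = 2.3% / 100 = 0.023
Daily feed = 1429 kg * 0.023 = 32.867 kg/day

32.867 kg/day


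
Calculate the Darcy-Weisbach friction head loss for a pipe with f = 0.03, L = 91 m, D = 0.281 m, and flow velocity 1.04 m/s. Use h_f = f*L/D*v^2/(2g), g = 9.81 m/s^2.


v^2 = 1.04^2 = 1.0816 m^2/s^2
L/D = 91/0.281 = 323.84342
h_f = f*(L/D)*v^2/(2g) = 0.03 * 323.84342 * 1.0816 / 19.62 = 0.53558 m

0.53558 m


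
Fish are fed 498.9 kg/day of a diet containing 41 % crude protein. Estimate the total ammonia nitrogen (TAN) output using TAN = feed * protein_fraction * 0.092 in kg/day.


Protein in feed = 498.9 * 41/100 = 204.549 kg/day
TAN = protein * 0.092 = 204.549 * 0.092 = 18.818508 kg/day

18.818508 kg/day


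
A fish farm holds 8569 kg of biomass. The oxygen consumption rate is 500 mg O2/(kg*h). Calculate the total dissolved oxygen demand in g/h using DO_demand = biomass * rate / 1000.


Total O2 consumption (mg/h) = 8569 kg * 500 mg/(kg*h) = 4284500 mg/h
Convert to g/h: 4284500 / 1000 = 4284.5 g/h

4284.5 g/h


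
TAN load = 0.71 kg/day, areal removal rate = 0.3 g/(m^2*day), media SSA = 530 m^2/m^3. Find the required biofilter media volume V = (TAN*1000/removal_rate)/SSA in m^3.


A = 0.71*1000 / 0.3 = 2366.6667 m^2
V = 2366.6667 / 530 = 4.46541

4.46541 m^3


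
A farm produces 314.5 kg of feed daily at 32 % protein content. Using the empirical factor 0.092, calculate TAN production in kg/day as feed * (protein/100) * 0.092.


Protein in feed = 314.5 * 32/100 = 100.64 kg/day
TAN = protein * 0.092 = 100.64 * 0.092 = 9.25888 kg/day

9.25888 kg/day


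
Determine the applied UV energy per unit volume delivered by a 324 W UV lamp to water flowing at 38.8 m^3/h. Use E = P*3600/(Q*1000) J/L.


Energy delivered per hour = 324 W * 3600 s = 1166400 J/h
Volume treated per hour = 38.8 m^3/h * 1000 = 38800 L/h
dose = 1166400 / 38800 = 30.0619 J/L

30.0619 J/L


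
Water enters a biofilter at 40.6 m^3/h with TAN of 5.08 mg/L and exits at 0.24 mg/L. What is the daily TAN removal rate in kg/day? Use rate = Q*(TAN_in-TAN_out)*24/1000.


Concentration drop: TAN_in - TAN_out = 5.08 - 0.24 = 4.84 mg/L
Hourly TAN removed = Q * dTAN = 40.6 m^3/h * 4.84 mg/L = 196.504 g/h  (m^3/h * mg/L = g/h)
Daily TAN removed = 196.504 * 24 = 4716.096 g/day
Convert to kg/day: 4716.096 / 1000 = 4.716096 kg/day

4.716096 kg/day


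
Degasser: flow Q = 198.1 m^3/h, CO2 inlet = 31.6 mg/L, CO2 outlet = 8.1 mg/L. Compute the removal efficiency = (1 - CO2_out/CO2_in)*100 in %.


CO2_out / CO2_in = 8.1 / 31.6 = 0.25632911
Fraction remaining = 0.25632911
efficiency = (1 - 0.25632911) * 100 = 74.3671 %

74.3671 %


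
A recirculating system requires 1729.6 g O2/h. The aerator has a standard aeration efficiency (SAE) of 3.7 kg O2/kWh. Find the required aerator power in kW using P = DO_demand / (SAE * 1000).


SAE in g O2/kWh = 3.7 * 1000 = 3700 g/kWh
P = DO_demand / SAE_g = 1729.6 / 3700 = 0.467459 kW

0.467459 kW


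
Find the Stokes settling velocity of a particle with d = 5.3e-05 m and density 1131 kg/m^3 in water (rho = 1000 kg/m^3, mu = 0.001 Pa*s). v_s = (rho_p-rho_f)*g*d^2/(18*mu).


Density difference: rho_p - rho_f = 1131 - 1000 = 131 kg/m^3
d^2 = (5.3e-05)^2 = 2.809e-09 m^2
Numerator = (rho_p - rho_f) * g * d^2 = 131 * 9.81 * 2.809e-09 = 3.609874e-06
Denominator = 18 * mu = 18 * 0.001 = 0.018
v_s = 3.609874e-06 / 0.018 = 2.00549e-04 m/s
Check: Re = rho_f * v_s * d / mu = 1000 * 2.00549e-04 * 5.3e-05 / 0.001 = 0.0106 < 1, so Stokes' law applies.

2.00549e-04 m/s


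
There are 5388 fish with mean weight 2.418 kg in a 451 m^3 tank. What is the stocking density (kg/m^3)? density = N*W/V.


Total biomass = 5388 fish * 2.418 kg = 13028.184 kg
Density = total biomass / volume = 13028.184 / 451 = 28.8873 kg/m^3

28.8873 kg/m^3


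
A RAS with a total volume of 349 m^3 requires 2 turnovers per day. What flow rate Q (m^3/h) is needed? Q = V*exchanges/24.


Daily recirculation volume = 349 m^3 * 2 = 698 m^3/day
Flow rate Q = daily volume / 24 h = 698 / 24 = 29.0833 m^3/h

29.0833 m^3/h


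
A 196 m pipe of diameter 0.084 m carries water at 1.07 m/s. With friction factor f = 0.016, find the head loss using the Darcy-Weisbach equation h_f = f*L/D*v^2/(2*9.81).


v^2 = 1.07^2 = 1.1449 m^2/s^2
L/D = 196/0.084 = 2333.3333
h_f = f*(L/D)*v^2/(2g) = 0.016 * 2333.3333 * 1.1449 / 19.62 = 2.17854 m

2.17854 m


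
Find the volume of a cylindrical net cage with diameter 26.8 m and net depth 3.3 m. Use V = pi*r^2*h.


r = d/2 = 26.8/2 = 13.4 m
Base area = pi*r^2 = pi*13.4^2 = 564.10438 m^2
Volume = 564.10438 * 3.3 = 1861.54 m^3

1861.54 m^3


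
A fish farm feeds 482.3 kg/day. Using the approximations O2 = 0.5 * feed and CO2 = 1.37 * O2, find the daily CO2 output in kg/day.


O2 = 482.3 * 0.5 = 241.15
CO2 = 241.15 * 1.37 = 330.3755

330.3755 kg/day


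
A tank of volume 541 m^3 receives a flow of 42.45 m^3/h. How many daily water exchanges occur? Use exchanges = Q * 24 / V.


Daily flow volume = 42.45 m^3/h * 24 h = 1018.8 m^3/day
Exchanges = daily flow / tank volume = 1018.8 / 541 = 1.88318 exchanges/day

1.88318 exchanges/day


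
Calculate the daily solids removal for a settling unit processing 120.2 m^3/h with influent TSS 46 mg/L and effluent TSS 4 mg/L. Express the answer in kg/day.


Concentration drop: TSS_in - TSS_out = 46 - 4 = 42 mg/L
Hourly solids removed = Q * dTSS = 120.2 m^3/h * 42 mg/L = 5048.4 g/h  (m^3/h * mg/L = g/h)
Daily solids removed = 5048.4 * 24 = 121161.6 g/day
Convert g to kg: 121161.6 / 1000 = 121.1616 kg/day

121.1616 kg/day


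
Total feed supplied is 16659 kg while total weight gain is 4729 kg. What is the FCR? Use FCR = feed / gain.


FCR = feed consumed / weight gained
FCR = 16659 kg / 4729 kg = 3.52273

3.52273


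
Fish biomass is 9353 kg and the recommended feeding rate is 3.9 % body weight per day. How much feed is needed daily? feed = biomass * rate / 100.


Feeding rate fraction = 3.9% / 100 = 0.039
Daily feed = 9353 kg * 0.039 = 364.767 kg/day

364.767 kg/day


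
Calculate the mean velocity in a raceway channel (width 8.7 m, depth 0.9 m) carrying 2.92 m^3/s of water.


Cross-sectional area = W * d = 8.7 * 0.9 = 7.83 m^2
Velocity = Q / A = 2.92 / 7.83 = 0.372925 m/s

0.372925 m/s


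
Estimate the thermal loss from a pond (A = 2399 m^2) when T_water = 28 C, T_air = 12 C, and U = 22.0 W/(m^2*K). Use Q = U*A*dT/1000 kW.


Temperature difference dT = 28 - 12 = 16 K
Heat loss (W) = U * A * dT = 22.0 * 2399 * 16 = 844448 W
Convert to kW: 844448 / 1000 = 844.448 kW

844.448 kW


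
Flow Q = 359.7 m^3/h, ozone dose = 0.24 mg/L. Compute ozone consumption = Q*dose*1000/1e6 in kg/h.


O3 demand (mg/h) = Q * dose * 1000 = 359.7 * 0.24 * 1000 = 86328 mg/h
Convert mg to kg: 86328 / 1e6 = 0.086328 kg/h

0.086328 kg/h


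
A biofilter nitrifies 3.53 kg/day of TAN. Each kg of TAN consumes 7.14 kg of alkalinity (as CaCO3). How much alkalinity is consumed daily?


Alkalinity factor: 7.14 kg CaCO3 consumed per kg TAN nitrified
alk = 3.53 kg TAN * 7.14 = 25.2042 kg CaCO3/day

25.2042 kg CaCO3/day


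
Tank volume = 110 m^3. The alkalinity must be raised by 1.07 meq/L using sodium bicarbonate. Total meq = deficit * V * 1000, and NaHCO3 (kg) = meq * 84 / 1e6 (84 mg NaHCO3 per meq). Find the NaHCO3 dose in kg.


Tank volume in L = 110 m^3 * 1000 = 110000 L
Total meq required = 1.07 meq/L * 110000 L = 117700 meq
NaHCO3 mass = 117700 meq * 84 mg/meq / 1e6 = 9.8868 kg

9.8868 kg


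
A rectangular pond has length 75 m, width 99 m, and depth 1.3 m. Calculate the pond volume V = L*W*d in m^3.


Base area = L * W = 75 * 99 = 7425 m^2
Volume = area * depth = 7425 * 1.3 = 9652.5 m^3

9652.5 m^3


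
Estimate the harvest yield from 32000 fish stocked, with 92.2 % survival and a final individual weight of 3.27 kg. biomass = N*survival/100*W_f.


Survivors = 32000 * 92.2/100 = 29504 fish
Harvest biomass = survivors * W_f = 29504 * 3.27 = 96478.08 kg

96478.08 kg


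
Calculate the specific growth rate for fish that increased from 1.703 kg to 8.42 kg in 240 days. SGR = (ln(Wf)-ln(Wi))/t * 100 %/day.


ln(W_f) = ln(8.42) = 2.1306098
ln(W_i) = ln(1.703) = 0.5323914
ln(W_f) - ln(W_i) = 2.1306098 - 0.5323914 = 1.5982184
SGR = 1.5982184 / 240 * 100 = 0.665924 %/day

0.665924 %/day


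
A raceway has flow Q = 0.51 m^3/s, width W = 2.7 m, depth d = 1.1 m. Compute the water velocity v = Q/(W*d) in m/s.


Cross-sectional area = W * d = 2.7 * 1.1 = 2.97 m^2
Velocity = Q / A = 0.51 / 2.97 = 0.171717 m/s

0.171717 m/s


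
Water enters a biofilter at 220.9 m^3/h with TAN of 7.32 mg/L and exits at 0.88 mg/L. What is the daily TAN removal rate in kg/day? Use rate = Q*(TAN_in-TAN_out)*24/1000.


Concentration drop: TAN_in - TAN_out = 7.32 - 0.88 = 6.44 mg/L
Hourly TAN removed = Q * dTAN = 220.9 m^3/h * 6.44 mg/L = 1422.596 g/h  (m^3/h * mg/L = g/h)
Daily TAN removed = 1422.596 * 24 = 34142.304 g/day
Convert to kg/day: 34142.304 / 1000 = 34.142304 kg/day

34.142304 kg/day


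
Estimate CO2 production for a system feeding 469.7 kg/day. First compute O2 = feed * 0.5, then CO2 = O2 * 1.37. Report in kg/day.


O2 = 469.7 * 0.5 = 234.85
CO2 = 234.85 * 1.37 = 321.7445

321.7445 kg/day


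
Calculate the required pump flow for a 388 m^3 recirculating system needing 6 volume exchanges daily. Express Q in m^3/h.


Daily recirculation volume = 388 m^3 * 6 = 2328 m^3/day
Flow rate Q = daily volume / 24 h = 2328 / 24 = 97 m^3/h

97 m^3/h


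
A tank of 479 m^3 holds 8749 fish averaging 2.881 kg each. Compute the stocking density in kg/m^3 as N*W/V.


Total biomass = 8749 fish * 2.881 kg = 25205.869 kg
Density = total biomass / volume = 25205.869 / 479 = 52.6219 kg/m^3

52.6219 kg/m^3


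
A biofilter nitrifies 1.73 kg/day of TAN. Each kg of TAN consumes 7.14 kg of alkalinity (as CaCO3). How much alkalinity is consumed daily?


Alkalinity factor: 7.14 kg CaCO3 consumed per kg TAN nitrified
alk = 1.73 kg TAN * 7.14 = 12.3522 kg CaCO3/day

12.3522 kg CaCO3/day


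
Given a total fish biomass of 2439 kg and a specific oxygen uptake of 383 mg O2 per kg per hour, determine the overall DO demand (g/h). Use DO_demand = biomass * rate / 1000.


Total O2 consumption (mg/h) = 2439 kg * 383 mg/(kg*h) = 934137 mg/h
Convert to g/h: 934137 / 1000 = 934.137 g/h

934.137 g/h


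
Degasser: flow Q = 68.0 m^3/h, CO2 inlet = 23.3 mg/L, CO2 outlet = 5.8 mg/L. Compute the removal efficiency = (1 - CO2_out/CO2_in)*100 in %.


CO2_out / CO2_in = 5.8 / 23.3 = 0.24892704
Fraction remaining = 0.24892704
efficiency = (1 - 0.24892704) * 100 = 75.1073 %

75.1073 %


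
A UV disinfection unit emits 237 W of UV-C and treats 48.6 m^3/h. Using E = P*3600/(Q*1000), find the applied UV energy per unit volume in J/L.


Energy delivered per hour = 237 W * 3600 s = 853200 J/h
Volume treated per hour = 48.6 m^3/h * 1000 = 48600 L/h
dose = 853200 / 48600 = 17.5556 J/L

17.5556 J/L


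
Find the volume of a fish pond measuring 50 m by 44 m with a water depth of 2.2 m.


Base area = L * W = 50 * 44 = 2200 m^2
Volume = area * depth = 2200 * 2.2 = 4840 m^3

4840 m^3


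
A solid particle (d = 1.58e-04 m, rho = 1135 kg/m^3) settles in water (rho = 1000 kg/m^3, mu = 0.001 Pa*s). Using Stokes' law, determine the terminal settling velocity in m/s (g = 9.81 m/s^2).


Density difference: rho_p - rho_f = 1135 - 1000 = 135 kg/m^3
d^2 = (1.58e-04)^2 = 2.4964e-08 m^2
Numerator = (rho_p - rho_f) * g * d^2 = 135 * 9.81 * 2.4964e-08 = 3.3061073e-05
Denominator = 18 * mu = 18 * 0.001 = 0.018
v_s = 3.3061073e-05 / 0.018 = 0.00183673 m/s
Check: Re = rho_f * v_s * d / mu = 1000 * 0.00183673 * 1.58e-04 / 0.001 = 0.29 < 1, so Stokes' law applies.

0.00183673 m/s


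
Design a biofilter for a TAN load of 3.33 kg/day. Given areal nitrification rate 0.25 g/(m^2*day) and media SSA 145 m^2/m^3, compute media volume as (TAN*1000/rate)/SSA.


A = 3.33*1000 / 0.25 = 13320 m^2
V = 13320 / 145 = 91.8621

91.8621 m^3


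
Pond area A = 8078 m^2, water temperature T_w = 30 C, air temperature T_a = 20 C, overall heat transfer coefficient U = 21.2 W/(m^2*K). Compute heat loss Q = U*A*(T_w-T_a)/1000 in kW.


Temperature difference dT = 30 - 20 = 10 K
Heat loss (W) = U * A * dT = 21.2 * 8078 * 10 = 1712536 W
Convert to kW: 1712536 / 1000 = 1712.536 kW

1712.536 kW


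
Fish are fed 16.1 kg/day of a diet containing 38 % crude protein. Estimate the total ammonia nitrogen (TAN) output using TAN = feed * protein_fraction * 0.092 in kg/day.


Protein in feed = 16.1 * 38/100 = 6.118 kg/day
TAN = protein * 0.092 = 6.118 * 0.092 = 0.562856 kg/day

0.562856 kg/day


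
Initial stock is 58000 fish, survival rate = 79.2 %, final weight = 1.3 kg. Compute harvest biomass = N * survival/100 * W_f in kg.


Survivors = 58000 * 79.2/100 = 45936 fish
Harvest biomass = survivors * W_f = 45936 * 1.3 = 59716.8 kg

59716.8 kg


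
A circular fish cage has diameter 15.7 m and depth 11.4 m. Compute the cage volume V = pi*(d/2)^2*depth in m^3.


r = d/2 = 15.7/2 = 7.85 m
Base area = pi*r^2 = pi*7.85^2 = 193.59279 m^2
Volume = 193.59279 * 11.4 = 2206.96 m^3

2206.96 m^3


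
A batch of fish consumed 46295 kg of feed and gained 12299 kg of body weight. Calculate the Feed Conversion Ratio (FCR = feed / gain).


FCR = feed consumed / weight gained
FCR = 46295 kg / 12299 kg = 3.76413

3.76413


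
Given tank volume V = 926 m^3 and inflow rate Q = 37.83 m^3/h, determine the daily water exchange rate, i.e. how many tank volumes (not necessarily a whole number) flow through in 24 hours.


Daily flow volume = 37.83 m^3/h * 24 h = 907.92 m^3/day
Exchanges = daily flow / tank volume = 907.92 / 926 = 0.980475 exchanges/day

0.980475 exchanges/day


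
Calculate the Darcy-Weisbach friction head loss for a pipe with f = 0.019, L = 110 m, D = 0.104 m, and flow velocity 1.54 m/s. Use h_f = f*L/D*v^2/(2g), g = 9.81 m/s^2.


v^2 = 1.54^2 = 2.3716 m^2/s^2
L/D = 110/0.104 = 1057.6923
h_f = f*(L/D)*v^2/(2g) = 0.019 * 1057.6923 * 2.3716 / 19.62 = 2.42916 m

2.42916 m


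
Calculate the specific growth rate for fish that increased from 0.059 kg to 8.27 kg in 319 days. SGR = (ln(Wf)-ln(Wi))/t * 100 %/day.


ln(W_f) = ln(8.27) = 2.1126345
ln(W_i) = ln(0.059) = -2.8302178
ln(W_f) - ln(W_i) = 2.1126345 - -2.8302178 = 4.9428523
SGR = 4.9428523 / 319 * 100 = 1.54948 %/day

1.54948 %/day


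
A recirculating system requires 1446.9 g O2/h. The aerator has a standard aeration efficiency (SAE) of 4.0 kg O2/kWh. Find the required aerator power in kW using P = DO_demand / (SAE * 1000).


SAE in g O2/kWh = 4.0 * 1000 = 4000 g/kWh
P = DO_demand / SAE_g = 1446.9 / 4000 = 0.361725 kW

0.361725 kW


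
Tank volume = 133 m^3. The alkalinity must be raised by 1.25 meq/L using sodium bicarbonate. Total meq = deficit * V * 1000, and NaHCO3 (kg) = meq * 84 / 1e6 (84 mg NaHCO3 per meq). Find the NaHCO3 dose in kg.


Tank volume in L = 133 m^3 * 1000 = 133000 L
Total meq required = 1.25 meq/L * 133000 L = 166250 meq
NaHCO3 mass = 166250 meq * 84 mg/meq / 1e6 = 13.965 kg

13.965 kg


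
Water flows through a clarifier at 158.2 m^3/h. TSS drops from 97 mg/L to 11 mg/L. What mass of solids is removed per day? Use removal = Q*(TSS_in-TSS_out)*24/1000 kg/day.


Concentration drop: TSS_in - TSS_out = 97 - 11 = 86 mg/L
Hourly solids removed = Q * dTSS = 158.2 m^3/h * 86 mg/L = 13605.2 g/h  (m^3/h * mg/L = g/h)
Daily solids removed = 13605.2 * 24 = 326524.8 g/day
Convert g to kg: 326524.8 / 1000 = 326.5248 kg/day

326.5248 kg/day
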